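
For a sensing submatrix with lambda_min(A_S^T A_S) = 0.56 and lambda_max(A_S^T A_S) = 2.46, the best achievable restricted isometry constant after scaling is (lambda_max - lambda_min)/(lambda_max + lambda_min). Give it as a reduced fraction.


lambda_max - lambda_min = 2.46 - 0.56 = 1.90.
lambda_max + lambda_min = 2.46 + 0.56 = 3.02.
delta = 1.90/3.02 = 190/302 = 95/151.

95/151


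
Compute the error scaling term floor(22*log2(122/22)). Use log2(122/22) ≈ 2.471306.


log2(n/k) = log2(122/22) ≈ 2.471306.
k*log2(n/k) ≈ 22*2.471306 = 54.368732.
floor(54.368732) = 54.

54


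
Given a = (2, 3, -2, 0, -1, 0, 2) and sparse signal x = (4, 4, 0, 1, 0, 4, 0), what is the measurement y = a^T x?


Non-zero terms: ['2*4', '3*4', '0*1', '0*4']
Products: [8, 12, 0, 0]
y = sum = 20.

20


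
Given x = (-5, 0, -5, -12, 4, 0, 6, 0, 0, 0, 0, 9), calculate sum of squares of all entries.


Non-zero entries: [(0, -5), (2, -5), (3, -12), (4, 4), (6, 6), (11, 9)]
Squares: [25, 25, 144, 16, 36, 81]
||x||_2^2 = sum = 327.

327


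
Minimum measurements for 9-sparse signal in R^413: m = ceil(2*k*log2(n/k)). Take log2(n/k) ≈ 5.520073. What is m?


log2(n/k) = log2(413/9) ≈ 5.520073.
2*k*log2(n/k) ≈ 2*9*5.520073 = 99.361314.
m = ceil(99.361314) = 100.

100


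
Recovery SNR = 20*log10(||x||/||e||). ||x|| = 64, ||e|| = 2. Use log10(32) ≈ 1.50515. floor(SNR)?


||x||/||e|| = 64/2 = 32.
log10(32) ≈ 1.50515.
20*log10(||x||/||e||) ≈ 20*1.50515 = 30.103.
floor(30.103) = 30.

30


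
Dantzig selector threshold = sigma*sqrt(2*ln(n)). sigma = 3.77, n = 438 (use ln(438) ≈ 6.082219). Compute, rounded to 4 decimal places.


ln(438) ≈ 6.082219.
2*ln(n) ≈ 12.164438.
sqrt(2*ln(n)) ≈ sqrt(12.164438) ≈ 3.487755.
threshold ≈ 3.77*3.487755 = 13.14883635 ≈ 13.1488.

13.1488


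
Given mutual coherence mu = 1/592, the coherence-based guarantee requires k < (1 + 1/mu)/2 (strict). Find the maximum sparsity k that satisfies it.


1/mu = 592.
1 + 1/mu = 593.
(1 + 1/mu)/2 = 296.5 is not an integer, so k_max = floor(296.5) = 296.

296


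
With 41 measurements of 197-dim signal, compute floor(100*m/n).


100*m/n = 100*41/197 ≈ 20.8122.
floor = 20.

20


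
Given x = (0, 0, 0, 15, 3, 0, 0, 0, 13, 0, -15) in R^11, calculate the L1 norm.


Non-zero entries: [(3, 15), (4, 3), (8, 13), (10, -15)]
Absolute values: [15, 3, 13, 15]
||x||_1 = sum = 46.

46


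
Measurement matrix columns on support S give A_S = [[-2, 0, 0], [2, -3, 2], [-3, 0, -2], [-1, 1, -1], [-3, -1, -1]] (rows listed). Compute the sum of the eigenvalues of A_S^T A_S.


Sum of eigenvalues of A_S^T A_S = trace(A_S^T A_S) = sum of squared column norms of A_S.
A_S^T A_S diagonal: [27, 11, 10].
trace = 27 + 11 + 10 = 48.

48


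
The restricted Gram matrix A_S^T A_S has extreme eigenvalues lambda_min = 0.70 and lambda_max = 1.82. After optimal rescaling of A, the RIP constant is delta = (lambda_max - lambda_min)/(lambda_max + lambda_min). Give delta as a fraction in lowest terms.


lambda_max - lambda_min = 1.82 - 0.70 = 1.12.
lambda_max + lambda_min = 1.82 + 0.70 = 2.52.
delta = 1.12/2.52 = 112/252 = 4/9.

4/9


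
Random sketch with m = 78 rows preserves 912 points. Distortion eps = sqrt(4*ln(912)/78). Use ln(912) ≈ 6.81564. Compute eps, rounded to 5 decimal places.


ln(912) ≈ 6.81564.
4*ln(N)/m ≈ 4*6.81564/78 ≈ 0.34952.
eps = sqrt(0.34952) ≈ 0.5912022 ≈ 0.59120.

0.59120


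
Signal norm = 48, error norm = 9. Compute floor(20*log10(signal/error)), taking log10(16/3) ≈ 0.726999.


||x||/||e|| = 48/9 = 16/3.
log10(16/3) ≈ 0.726999.
20*log10(||x||/||e||) ≈ 20*0.726999 = 14.53998.
floor(14.53998) = 14.

14


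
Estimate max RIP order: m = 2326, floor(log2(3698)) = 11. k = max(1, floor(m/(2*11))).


floor(log2(3698)) = 11.
2*11 = 22.
m/(2*floor(log2(n))) = 2326/22 ≈ 105.7273.
floor = 105.
k = max(1, 105) = 105.

105


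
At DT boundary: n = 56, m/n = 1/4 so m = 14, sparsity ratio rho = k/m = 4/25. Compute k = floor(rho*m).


m = 1/4*56 = 14.
rho = 4/25.
rho*m = 4/25*14 = 2.24.
k = floor(2.24) = 2.

2


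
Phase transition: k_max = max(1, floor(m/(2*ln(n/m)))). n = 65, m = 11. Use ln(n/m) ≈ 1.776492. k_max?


n/m = 65/11.
ln(n/m) ≈ 1.776492.
2*ln(n/m) ≈ 3.552984.
m/(2*ln(n/m)) ≈ 11/3.552984 ≈ 3.096.
floor = 3.
k_max = max(1, 3) = 3.

3


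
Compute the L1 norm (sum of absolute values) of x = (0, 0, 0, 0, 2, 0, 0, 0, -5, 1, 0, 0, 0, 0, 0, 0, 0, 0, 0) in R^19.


Non-zero entries: [(4, 2), (8, -5), (9, 1)]
Absolute values: [2, 5, 1]
||x||_1 = sum = 8.

8


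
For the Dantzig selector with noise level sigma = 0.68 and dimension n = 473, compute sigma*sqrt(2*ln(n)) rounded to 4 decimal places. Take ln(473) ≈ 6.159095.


ln(473) ≈ 6.159095.
2*ln(n) ≈ 12.31819.
sqrt(2*ln(n)) ≈ sqrt(12.31819) ≈ 3.509728.
threshold ≈ 0.68*3.509728 = 2.38661504 ≈ 2.3866.

2.3866


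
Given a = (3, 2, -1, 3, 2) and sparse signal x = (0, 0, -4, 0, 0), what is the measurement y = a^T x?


Non-zero terms: ['-1*-4']
Products: [4]
y = sum = 4.

4


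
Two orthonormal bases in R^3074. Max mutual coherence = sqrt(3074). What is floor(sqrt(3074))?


55^2 = 3025 <= 3074 < 3136 = 56^2, so 55 <= sqrt(3074) < 56.
floor(sqrt(3074)) = 55.

55


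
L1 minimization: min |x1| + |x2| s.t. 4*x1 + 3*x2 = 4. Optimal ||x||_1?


Axis intercepts:
  x1 = 1, x2 = 0: L1 = 1
  x1 = 0, x2 = 4/3: L1 = 4/3
x* = (1, 0)
||x*||_1 = 1.

1


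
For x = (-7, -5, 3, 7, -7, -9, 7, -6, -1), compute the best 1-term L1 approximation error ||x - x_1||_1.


Sorted |x_i| descending: [9, 7, 7, 7, 7, 6, 5, 3, 1]
Keep top 1: [9]
Tail entries: [7, 7, 7, 7, 6, 5, 3, 1]
L1 error = sum of tail = 43.

43


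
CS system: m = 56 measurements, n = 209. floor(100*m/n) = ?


100*m/n = 100*56/209 ≈ 26.7943.
floor = 26.

26


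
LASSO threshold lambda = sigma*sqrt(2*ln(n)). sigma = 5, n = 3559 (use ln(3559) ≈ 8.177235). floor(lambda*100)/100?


ln(3559) ≈ 8.177235.
2*ln(n) ≈ 16.35447.
sqrt(2*ln(n)) ≈ sqrt(16.35447) ≈ 4.044066.
lambda ≈ 5*4.044066 = 20.22033.
floor(lambda*100)/100 = 20.22.

20.22


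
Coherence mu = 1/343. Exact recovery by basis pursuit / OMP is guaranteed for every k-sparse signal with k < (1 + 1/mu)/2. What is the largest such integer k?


1/mu = 343.
1 + 1/mu = 344.
(1 + 1/mu)/2 = 172 is an integer and the inequality is strict, so k_max = 172 - 1 = 171.

171


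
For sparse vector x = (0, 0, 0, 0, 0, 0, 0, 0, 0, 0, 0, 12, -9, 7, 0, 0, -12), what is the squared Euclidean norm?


Non-zero entries: [(11, 12), (12, -9), (13, 7), (16, -12)]
Squares: [144, 81, 49, 144]
||x||_2^2 = sum = 418.

418


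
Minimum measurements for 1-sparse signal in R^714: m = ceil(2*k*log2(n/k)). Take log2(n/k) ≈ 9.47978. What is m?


log2(n/k) = log2(714/1) ≈ 9.47978.
2*k*log2(n/k) ≈ 2*1*9.47978 = 18.95956.
m = ceil(18.95956) = 19.

19


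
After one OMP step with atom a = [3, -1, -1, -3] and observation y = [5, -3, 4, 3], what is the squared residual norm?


a^T a = 20.
a^T y = 5.
coeff = 5/20 = 1/4.
||r||^2 = 231/4.

231/4


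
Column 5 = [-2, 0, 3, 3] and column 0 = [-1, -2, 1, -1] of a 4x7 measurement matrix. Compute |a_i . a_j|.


Inner product: -2*-1 + 0*-2 + 3*1 + 3*-1
Products: [2, 0, 3, -3]
Sum = 2.
|dot| = 2.

2


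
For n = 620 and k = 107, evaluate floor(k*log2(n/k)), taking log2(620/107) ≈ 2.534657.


log2(n/k) = log2(620/107) ≈ 2.534657.
k*log2(n/k) ≈ 107*2.534657 = 271.208299.
floor(271.208299) = 271.

271


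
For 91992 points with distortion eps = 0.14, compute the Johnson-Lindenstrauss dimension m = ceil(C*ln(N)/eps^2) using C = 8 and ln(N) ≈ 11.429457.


ln(91992) ≈ 11.429457.
eps^2 = 0.14^2 = 0.0196.
C*ln(N)/eps^2 ≈ 8*11.429457/0.0196 ≈ 4665.0845.
m = ceil(4665.0845) = 4666.

4666


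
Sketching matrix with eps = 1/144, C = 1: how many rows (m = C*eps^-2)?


1/eps = 144.
(1/eps)^2 = 20736.
m = 1*20736 = 20736.

20736


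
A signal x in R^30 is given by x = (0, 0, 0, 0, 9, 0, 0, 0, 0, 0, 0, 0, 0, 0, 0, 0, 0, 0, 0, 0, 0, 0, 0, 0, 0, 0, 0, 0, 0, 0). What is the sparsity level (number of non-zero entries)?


Non-zero positions: [4].
Sparsity = 1.

1


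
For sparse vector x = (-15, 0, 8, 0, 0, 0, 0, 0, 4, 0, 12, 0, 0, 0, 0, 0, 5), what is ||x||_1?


Non-zero entries: [(0, -15), (2, 8), (8, 4), (10, 12), (16, 5)]
Absolute values: [15, 8, 4, 12, 5]
||x||_1 = sum = 44.

44


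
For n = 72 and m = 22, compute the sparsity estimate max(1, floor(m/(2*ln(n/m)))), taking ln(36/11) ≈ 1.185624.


n/m = 72/22 = 36/11.
ln(n/m) ≈ 1.185624.
2*ln(n/m) ≈ 2.371248.
m/(2*ln(n/m)) ≈ 22/2.371248 ≈ 9.2778.
floor = 9.
k_max = max(1, 9) = 9.

9


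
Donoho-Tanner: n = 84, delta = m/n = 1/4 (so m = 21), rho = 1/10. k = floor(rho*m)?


m = 1/4*84 = 21.
rho = 1/10.
rho*m = 1/10*21 = 2.1.
k = floor(2.1) = 2.

2


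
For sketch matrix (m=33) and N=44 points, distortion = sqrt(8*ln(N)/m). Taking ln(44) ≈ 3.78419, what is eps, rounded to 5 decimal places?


ln(44) ≈ 3.78419.
8*ln(N)/m ≈ 8*3.78419/33 ≈ 0.91737939.
eps = sqrt(0.91737939) ≈ 0.9577992 ≈ 0.95780.

0.95780


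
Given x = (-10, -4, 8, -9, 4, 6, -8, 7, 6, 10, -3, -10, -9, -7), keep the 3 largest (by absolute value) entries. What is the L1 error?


Sorted |x_i| descending: [10, 10, 10, 9, 9, 8, 8, 7, 7, 6, 6, 4, 4, 3]
Keep top 3: [10, 10, 10]
Tail entries: [9, 9, 8, 8, 7, 7, 6, 6, 4, 4, 3]
L1 error = sum of tail = 71.

71


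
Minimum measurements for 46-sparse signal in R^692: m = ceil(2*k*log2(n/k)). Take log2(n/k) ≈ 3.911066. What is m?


log2(n/k) = log2(692/46) ≈ 3.911066.
2*k*log2(n/k) ≈ 2*46*3.911066 = 359.818072.
m = ceil(359.818072) = 360.

360


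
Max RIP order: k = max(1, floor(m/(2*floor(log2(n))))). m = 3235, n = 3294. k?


floor(log2(3294)) = 11.
2*11 = 22.
m/(2*floor(log2(n))) = 3235/22 ≈ 147.0455.
floor = 147.
k = max(1, 147) = 147.

147


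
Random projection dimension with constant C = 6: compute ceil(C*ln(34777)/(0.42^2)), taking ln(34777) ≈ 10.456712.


ln(34777) ≈ 10.456712.
eps^2 = 0.42^2 = 0.1764.
C*ln(N)/eps^2 ≈ 6*10.456712/0.1764 ≈ 355.6705.
m = ceil(355.6705) = 356.

356


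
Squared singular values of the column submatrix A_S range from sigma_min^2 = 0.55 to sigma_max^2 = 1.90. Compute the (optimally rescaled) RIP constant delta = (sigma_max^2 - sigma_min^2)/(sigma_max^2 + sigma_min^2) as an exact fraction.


lambda_max - lambda_min = 1.90 - 0.55 = 1.35.
lambda_max + lambda_min = 1.90 + 0.55 = 2.45.
delta = 1.35/2.45 = 135/245 = 27/49.

27/49


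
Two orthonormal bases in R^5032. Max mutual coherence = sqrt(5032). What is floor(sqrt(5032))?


70^2 = 4900 <= 5032 < 5041 = 71^2, so 70 <= sqrt(5032) < 71.
floor(sqrt(5032)) = 70.

70


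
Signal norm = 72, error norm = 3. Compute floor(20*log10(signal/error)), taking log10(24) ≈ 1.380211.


||x||/||e|| = 72/3 = 24.
log10(24) ≈ 1.380211.
20*log10(||x||/||e||) ≈ 20*1.380211 = 27.60422.
floor(27.60422) = 27.

27


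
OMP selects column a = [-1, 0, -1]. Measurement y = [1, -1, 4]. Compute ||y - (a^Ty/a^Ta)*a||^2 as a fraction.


a^T a = 2.
a^T y = -5.
coeff = -5/2 = -5/2.
||r||^2 = 11/2.

11/2


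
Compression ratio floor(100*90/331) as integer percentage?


100*m/n = 100*90/331 ≈ 27.1903.
floor = 27.

27


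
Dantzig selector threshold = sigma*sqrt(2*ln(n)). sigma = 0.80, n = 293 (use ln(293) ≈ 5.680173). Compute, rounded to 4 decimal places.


ln(293) ≈ 5.680173.
2*ln(n) ≈ 11.360346.
sqrt(2*ln(n)) ≈ sqrt(11.360346) ≈ 3.370511.
threshold ≈ 0.80*3.370511 = 2.6964088 ≈ 2.6964.

2.6964


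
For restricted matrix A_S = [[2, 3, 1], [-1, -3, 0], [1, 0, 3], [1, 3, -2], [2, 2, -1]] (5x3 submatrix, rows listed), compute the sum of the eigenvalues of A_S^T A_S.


Sum of eigenvalues of A_S^T A_S = trace(A_S^T A_S) = sum of squared column norms of A_S.
A_S^T A_S diagonal: [11, 31, 15].
trace = 11 + 31 + 15 = 57.

57


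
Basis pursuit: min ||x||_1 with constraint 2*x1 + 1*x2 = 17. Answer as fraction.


Axis intercepts:
  x1 = 17/2, x2 = 0: L1 = 17/2
  x1 = 0, x2 = 17: L1 = 17
x* = (17/2, 0)
||x*||_1 = 17/2.

17/2


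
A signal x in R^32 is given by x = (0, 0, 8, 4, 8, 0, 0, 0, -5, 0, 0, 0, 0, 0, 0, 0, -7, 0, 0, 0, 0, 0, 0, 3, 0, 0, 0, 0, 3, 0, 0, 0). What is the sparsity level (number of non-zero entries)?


Non-zero positions: [2, 3, 4, 8, 16, 23, 28].
Sparsity = 7.

7


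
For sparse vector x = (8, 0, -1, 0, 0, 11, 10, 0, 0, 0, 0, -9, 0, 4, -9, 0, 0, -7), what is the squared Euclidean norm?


Non-zero entries: [(0, 8), (2, -1), (5, 11), (6, 10), (11, -9), (13, 4), (14, -9), (17, -7)]
Squares: [64, 1, 121, 100, 81, 16, 81, 49]
||x||_2^2 = sum = 513.

513


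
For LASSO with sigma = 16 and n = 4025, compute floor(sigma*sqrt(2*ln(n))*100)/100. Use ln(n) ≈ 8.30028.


ln(4025) ≈ 8.30028.
2*ln(n) ≈ 16.60056.
sqrt(2*ln(n)) ≈ sqrt(16.60056) ≈ 4.074378.
lambda ≈ 16*4.074378 = 65.190048.
floor(lambda*100)/100 = 65.19.

65.19


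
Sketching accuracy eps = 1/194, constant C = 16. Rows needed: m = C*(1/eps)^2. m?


1/eps = 194.
(1/eps)^2 = 37636.
m = 16*37636 = 602176.

602176


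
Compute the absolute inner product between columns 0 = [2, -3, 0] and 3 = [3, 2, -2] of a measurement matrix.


Inner product: 2*3 + -3*2 + 0*-2
Products: [6, -6, 0]
Sum = 0.
|dot| = 0.

0


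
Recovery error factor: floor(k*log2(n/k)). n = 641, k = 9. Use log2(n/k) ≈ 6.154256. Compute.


log2(n/k) = log2(641/9) ≈ 6.154256.
k*log2(n/k) ≈ 9*6.154256 = 55.388304.
floor(55.388304) = 55.

55


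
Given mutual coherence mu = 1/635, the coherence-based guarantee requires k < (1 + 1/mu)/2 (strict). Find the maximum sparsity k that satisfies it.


1/mu = 635.
1 + 1/mu = 636.
(1 + 1/mu)/2 = 318 is an integer and the inequality is strict, so k_max = 318 - 1 = 317.

317


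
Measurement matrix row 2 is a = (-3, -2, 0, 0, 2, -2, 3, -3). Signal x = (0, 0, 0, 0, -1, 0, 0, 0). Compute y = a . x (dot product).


Non-zero terms: ['2*-1']
Products: [-2]
y = sum = -2.

-2


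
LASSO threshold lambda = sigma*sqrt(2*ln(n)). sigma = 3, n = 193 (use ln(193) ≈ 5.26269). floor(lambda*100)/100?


ln(193) ≈ 5.26269.
2*ln(n) ≈ 10.52538.
sqrt(2*ln(n)) ≈ sqrt(10.52538) ≈ 3.244284.
lambda ≈ 3*3.244284 = 9.732852.
floor(lambda*100)/100 = 9.73.

9.73


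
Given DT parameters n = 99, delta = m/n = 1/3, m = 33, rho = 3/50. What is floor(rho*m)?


m = 1/3*99 = 33.
rho = 3/50.
rho*m = 3/50*33 = 1.98.
k = floor(1.98) = 1.

1


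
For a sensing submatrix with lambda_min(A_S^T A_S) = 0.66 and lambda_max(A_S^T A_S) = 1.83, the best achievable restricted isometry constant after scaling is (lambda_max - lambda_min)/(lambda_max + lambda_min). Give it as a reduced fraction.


lambda_max - lambda_min = 1.83 - 0.66 = 1.17.
lambda_max + lambda_min = 1.83 + 0.66 = 2.49.
delta = 1.17/2.49 = 117/249 = 39/83.

39/83


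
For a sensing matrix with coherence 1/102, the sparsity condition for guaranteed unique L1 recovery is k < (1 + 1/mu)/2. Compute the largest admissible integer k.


1/mu = 102.
1 + 1/mu = 103.
(1 + 1/mu)/2 = 51.5 is not an integer, so k_max = floor(51.5) = 51.

51


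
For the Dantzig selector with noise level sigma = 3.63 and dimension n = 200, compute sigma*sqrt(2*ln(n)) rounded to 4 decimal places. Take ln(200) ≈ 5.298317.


ln(200) ≈ 5.298317.
2*ln(n) ≈ 10.596634.
sqrt(2*ln(n)) ≈ sqrt(10.596634) ≈ 3.255247.
threshold ≈ 3.63*3.255247 = 11.81654661 ≈ 11.8165.

11.8165


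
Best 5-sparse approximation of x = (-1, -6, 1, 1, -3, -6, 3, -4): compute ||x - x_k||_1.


Sorted |x_i| descending: [6, 6, 4, 3, 3, 1, 1, 1]
Keep top 5: [6, 6, 4, 3, 3]
Tail entries: [1, 1, 1]
L1 error = sum of tail = 3.

3


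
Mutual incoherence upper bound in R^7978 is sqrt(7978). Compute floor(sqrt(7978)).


89^2 = 7921 <= 7978 < 8100 = 90^2, so 89 <= sqrt(7978) < 90.
floor(sqrt(7978)) = 89.

89


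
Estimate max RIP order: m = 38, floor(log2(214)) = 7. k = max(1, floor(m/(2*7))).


floor(log2(214)) = 7.
2*7 = 14.
m/(2*floor(log2(n))) = 38/14 ≈ 2.7143.
floor = 2.
k = max(1, 2) = 2.

2


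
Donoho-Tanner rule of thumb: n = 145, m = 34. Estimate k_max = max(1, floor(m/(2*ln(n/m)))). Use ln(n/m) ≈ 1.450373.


n/m = 145/34.
ln(n/m) ≈ 1.450373.
2*ln(n/m) ≈ 2.900746.
m/(2*ln(n/m)) ≈ 34/2.900746 ≈ 11.7211.
floor = 11.
k_max = max(1, 11) = 11.

11


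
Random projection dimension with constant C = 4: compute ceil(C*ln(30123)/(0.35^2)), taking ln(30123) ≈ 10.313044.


ln(30123) ≈ 10.313044.
eps^2 = 0.35^2 = 0.1225.
C*ln(N)/eps^2 ≈ 4*10.313044/0.1225 ≈ 336.7525.
m = ceil(336.7525) = 337.

337


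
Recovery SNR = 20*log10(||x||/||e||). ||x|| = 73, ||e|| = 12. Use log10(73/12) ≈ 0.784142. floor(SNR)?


||x||/||e|| = 73/12.
log10(73/12) ≈ 0.784142.
20*log10(||x||/||e||) ≈ 20*0.784142 = 15.68284.
floor(15.68284) = 15.

15


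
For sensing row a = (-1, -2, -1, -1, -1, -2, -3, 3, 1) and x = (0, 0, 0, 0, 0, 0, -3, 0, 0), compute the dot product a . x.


Non-zero terms: ['-3*-3']
Products: [9]
y = sum = 9.

9


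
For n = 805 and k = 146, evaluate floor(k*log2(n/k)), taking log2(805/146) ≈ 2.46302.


log2(n/k) = log2(805/146) ≈ 2.46302.
k*log2(n/k) ≈ 146*2.46302 = 359.60092.
floor(359.60092) = 359.

359


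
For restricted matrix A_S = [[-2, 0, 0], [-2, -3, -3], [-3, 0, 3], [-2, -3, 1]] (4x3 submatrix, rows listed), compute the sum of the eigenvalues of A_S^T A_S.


Sum of eigenvalues of A_S^T A_S = trace(A_S^T A_S) = sum of squared column norms of A_S.
A_S^T A_S diagonal: [21, 18, 19].
trace = 21 + 18 + 19 = 58.

58


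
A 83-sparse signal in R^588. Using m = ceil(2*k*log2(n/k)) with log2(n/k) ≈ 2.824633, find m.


log2(n/k) = log2(588/83) ≈ 2.824633.
2*k*log2(n/k) ≈ 2*83*2.824633 = 468.889078.
m = ceil(468.889078) = 469.

469


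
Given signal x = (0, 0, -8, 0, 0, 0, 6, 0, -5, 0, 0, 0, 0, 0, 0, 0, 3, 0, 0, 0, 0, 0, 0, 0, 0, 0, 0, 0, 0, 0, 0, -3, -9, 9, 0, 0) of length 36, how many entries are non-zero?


Non-zero positions: [2, 6, 8, 16, 31, 32, 33].
Sparsity = 7.

7


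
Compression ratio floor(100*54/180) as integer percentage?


100*m/n = 100*54/180 ≈ 30.0.
floor = 30.

30


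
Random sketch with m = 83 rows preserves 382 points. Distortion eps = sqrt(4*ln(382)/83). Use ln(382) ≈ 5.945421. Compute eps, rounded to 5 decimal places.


ln(382) ≈ 5.945421.
4*ln(N)/m ≈ 4*5.945421/83 ≈ 0.28652631.
eps = sqrt(0.28652631) ≈ 0.5352815 ≈ 0.53528.

0.53528


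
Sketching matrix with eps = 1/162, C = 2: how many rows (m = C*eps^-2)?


1/eps = 162.
(1/eps)^2 = 26244.
m = 2*26244 = 52488.

52488


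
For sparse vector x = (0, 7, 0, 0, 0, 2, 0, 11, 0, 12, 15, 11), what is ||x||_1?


Non-zero entries: [(1, 7), (5, 2), (7, 11), (9, 12), (10, 15), (11, 11)]
Absolute values: [7, 2, 11, 12, 15, 11]
||x||_1 = sum = 58.

58


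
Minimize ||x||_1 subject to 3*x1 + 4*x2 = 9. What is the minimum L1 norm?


Axis intercepts:
  x1 = 3, x2 = 0: L1 = 3
  x1 = 0, x2 = 9/4: L1 = 9/4
x* = (0, 9/4)
||x*||_1 = 9/4.

9/4


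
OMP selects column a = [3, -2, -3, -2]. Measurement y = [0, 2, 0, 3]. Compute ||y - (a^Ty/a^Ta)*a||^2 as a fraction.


a^T a = 26.
a^T y = -10.
coeff = -10/26 = -5/13.
||r||^2 = 119/13.

119/13


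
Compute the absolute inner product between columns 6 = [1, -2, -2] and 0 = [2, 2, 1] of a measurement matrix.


Inner product: 1*2 + -2*2 + -2*1
Products: [2, -4, -2]
Sum = -4.
|dot| = 4.

4


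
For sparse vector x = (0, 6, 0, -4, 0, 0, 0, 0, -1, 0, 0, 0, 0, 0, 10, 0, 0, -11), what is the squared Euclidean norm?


Non-zero entries: [(1, 6), (3, -4), (8, -1), (14, 10), (17, -11)]
Squares: [36, 16, 1, 100, 121]
||x||_2^2 = sum = 274.

274


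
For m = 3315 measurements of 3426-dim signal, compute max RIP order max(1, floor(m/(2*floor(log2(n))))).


floor(log2(3426)) = 11.
2*11 = 22.
m/(2*floor(log2(n))) = 3315/22 ≈ 150.6818.
floor = 150.
k = max(1, 150) = 150.

150


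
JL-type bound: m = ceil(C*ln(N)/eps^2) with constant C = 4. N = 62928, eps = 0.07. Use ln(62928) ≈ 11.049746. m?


ln(62928) ≈ 11.049746.
eps^2 = 0.07^2 = 0.0049.
C*ln(N)/eps^2 ≈ 4*11.049746/0.0049 ≈ 9020.2008.
m = ceil(9020.2008) = 9021.

9021


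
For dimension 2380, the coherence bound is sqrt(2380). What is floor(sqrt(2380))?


48^2 = 2304 <= 2380 < 2401 = 49^2, so 48 <= sqrt(2380) < 49.
floor(sqrt(2380)) = 48.

48


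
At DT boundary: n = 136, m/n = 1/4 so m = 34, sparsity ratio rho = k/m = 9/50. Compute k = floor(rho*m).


m = 1/4*136 = 34.
rho = 9/50.
rho*m = 9/50*34 = 6.12.
k = floor(6.12) = 6.

6


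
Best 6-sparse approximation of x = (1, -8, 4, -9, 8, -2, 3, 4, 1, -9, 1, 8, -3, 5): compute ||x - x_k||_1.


Sorted |x_i| descending: [9, 9, 8, 8, 8, 5, 4, 4, 3, 3, 2, 1, 1, 1]
Keep top 6: [9, 9, 8, 8, 8, 5]
Tail entries: [4, 4, 3, 3, 2, 1, 1, 1]
L1 error = sum of tail = 19.

19


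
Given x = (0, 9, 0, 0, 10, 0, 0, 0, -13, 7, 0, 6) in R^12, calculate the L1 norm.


Non-zero entries: [(1, 9), (4, 10), (8, -13), (9, 7), (11, 6)]
Absolute values: [9, 10, 13, 7, 6]
||x||_1 = sum = 45.

45


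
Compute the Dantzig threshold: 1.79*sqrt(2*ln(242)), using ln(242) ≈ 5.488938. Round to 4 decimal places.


ln(242) ≈ 5.488938.
2*ln(n) ≈ 10.977876.
sqrt(2*ln(n)) ≈ sqrt(10.977876) ≈ 3.313288.
threshold ≈ 1.79*3.313288 = 5.93078552 ≈ 5.9308.

5.9308


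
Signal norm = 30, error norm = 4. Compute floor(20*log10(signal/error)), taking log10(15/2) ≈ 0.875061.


||x||/||e|| = 30/4 = 15/2.
log10(15/2) ≈ 0.875061.
20*log10(||x||/||e||) ≈ 20*0.875061 = 17.50122.
floor(17.50122) = 17.

17


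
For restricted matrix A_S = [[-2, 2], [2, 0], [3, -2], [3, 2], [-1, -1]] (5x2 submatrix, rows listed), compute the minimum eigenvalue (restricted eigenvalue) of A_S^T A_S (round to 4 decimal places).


A_S^T A_S = [[27, -3], [-3, 13]].
trace = 40.
det = 342.
disc = trace^2 - 4*det = 1600 - 4*342 = 232.
sqrt(232) ≈ 15.231546.
lam_min = (40 - sqrt(232))/2 ≈ (40 - 15.231546)/2 = 12.384227 ≈ 12.3842.

12.3842


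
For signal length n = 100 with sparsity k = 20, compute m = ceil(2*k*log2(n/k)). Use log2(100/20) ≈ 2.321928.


log2(n/k) = log2(100/20) ≈ 2.321928.
2*k*log2(n/k) ≈ 2*20*2.321928 = 92.87712.
m = ceil(92.87712) = 93.

93


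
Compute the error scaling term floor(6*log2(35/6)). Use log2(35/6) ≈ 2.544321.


log2(n/k) = log2(35/6) ≈ 2.544321.
k*log2(n/k) ≈ 6*2.544321 = 15.265926.
floor(15.265926) = 15.

15


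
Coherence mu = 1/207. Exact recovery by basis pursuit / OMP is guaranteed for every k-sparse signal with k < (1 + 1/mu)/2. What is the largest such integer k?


1/mu = 207.
1 + 1/mu = 208.
(1 + 1/mu)/2 = 104 is an integer and the inequality is strict, so k_max = 104 - 1 = 103.

103


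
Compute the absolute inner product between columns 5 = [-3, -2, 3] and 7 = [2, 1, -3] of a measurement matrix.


Inner product: -3*2 + -2*1 + 3*-3
Products: [-6, -2, -9]
Sum = -17.
|dot| = 17.

17


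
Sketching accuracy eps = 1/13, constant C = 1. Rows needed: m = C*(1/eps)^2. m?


1/eps = 13.
(1/eps)^2 = 169.
m = 1*169 = 169.

169


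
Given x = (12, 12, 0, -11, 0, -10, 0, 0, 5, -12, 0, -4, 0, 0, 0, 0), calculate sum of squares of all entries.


Non-zero entries: [(0, 12), (1, 12), (3, -11), (5, -10), (8, 5), (9, -12), (11, -4)]
Squares: [144, 144, 121, 100, 25, 144, 16]
||x||_2^2 = sum = 694.

694


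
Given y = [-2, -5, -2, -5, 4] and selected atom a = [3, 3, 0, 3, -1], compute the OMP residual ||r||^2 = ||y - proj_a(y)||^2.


a^T a = 28.
a^T y = -40.
coeff = -40/28 = -10/7.
||r||^2 = 118/7.

118/7


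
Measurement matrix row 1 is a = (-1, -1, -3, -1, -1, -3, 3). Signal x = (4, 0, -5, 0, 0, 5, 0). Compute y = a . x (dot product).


Non-zero terms: ['-1*4', '-3*-5', '-3*5']
Products: [-4, 15, -15]
y = sum = -4.

-4


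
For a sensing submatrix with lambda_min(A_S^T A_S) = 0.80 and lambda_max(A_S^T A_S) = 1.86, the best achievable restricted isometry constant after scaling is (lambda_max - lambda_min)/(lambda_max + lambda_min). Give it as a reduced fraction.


lambda_max - lambda_min = 1.86 - 0.80 = 1.06.
lambda_max + lambda_min = 1.86 + 0.80 = 2.66.
delta = 1.06/2.66 = 106/266 = 53/133.

53/133


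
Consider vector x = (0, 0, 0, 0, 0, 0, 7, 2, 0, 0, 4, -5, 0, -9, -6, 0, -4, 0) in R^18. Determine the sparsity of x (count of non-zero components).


Non-zero positions: [6, 7, 10, 11, 13, 14, 16].
Sparsity = 7.

7


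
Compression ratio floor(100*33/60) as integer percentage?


100*m/n = 100*33/60 ≈ 55.0.
floor = 55.

55


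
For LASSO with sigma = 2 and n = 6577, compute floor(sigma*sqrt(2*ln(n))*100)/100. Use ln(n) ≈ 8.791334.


ln(6577) ≈ 8.791334.
2*ln(n) ≈ 17.582668.
sqrt(2*ln(n)) ≈ sqrt(17.582668) ≈ 4.193169.
lambda ≈ 2*4.193169 = 8.386338.
floor(lambda*100)/100 = 8.38.

8.38


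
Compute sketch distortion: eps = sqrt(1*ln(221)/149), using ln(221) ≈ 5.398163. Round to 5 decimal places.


ln(221) ≈ 5.398163.
1*ln(N)/m ≈ 1*5.398163/149 ≈ 0.03622928.
eps = sqrt(0.03622928) ≈ 0.1903399 ≈ 0.19034.

0.19034


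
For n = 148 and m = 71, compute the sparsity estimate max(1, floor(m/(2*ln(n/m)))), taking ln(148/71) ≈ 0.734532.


n/m = 148/71.
ln(n/m) ≈ 0.734532.
2*ln(n/m) ≈ 1.469064.
m/(2*ln(n/m)) ≈ 71/1.469064 ≈ 48.3301.
floor = 48.
k_max = max(1, 48) = 48.

48


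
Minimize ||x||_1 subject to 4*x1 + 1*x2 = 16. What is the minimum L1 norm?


Axis intercepts:
  x1 = 4, x2 = 0: L1 = 4
  x1 = 0, x2 = 16: L1 = 16
x* = (4, 0)
||x*||_1 = 4.

4


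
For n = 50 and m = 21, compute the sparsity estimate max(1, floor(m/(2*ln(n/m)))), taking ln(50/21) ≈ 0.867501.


n/m = 50/21.
ln(n/m) ≈ 0.867501.
2*ln(n/m) ≈ 1.735002.
m/(2*ln(n/m)) ≈ 21/1.735002 ≈ 12.1037.
floor = 12.
k_max = max(1, 12) = 12.

12


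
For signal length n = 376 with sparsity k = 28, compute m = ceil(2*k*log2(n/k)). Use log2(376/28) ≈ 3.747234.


log2(n/k) = log2(376/28) ≈ 3.747234.
2*k*log2(n/k) ≈ 2*28*3.747234 = 209.845104.
m = ceil(209.845104) = 210.

210


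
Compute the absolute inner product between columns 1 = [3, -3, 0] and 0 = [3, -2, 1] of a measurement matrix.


Inner product: 3*3 + -3*-2 + 0*1
Products: [9, 6, 0]
Sum = 15.
|dot| = 15.

15


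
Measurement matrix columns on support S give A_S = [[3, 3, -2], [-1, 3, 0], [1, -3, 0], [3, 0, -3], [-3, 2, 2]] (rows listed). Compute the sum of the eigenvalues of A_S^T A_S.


Sum of eigenvalues of A_S^T A_S = trace(A_S^T A_S) = sum of squared column norms of A_S.
A_S^T A_S diagonal: [29, 31, 17].
trace = 29 + 31 + 17 = 77.

77


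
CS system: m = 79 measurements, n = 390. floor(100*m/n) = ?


100*m/n = 100*79/390 ≈ 20.2564.
floor = 20.

20


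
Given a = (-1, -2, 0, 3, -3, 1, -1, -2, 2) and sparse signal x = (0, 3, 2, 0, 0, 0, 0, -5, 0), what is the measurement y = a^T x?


Non-zero terms: ['-2*3', '0*2', '-2*-5']
Products: [-6, 0, 10]
y = sum = 4.

4


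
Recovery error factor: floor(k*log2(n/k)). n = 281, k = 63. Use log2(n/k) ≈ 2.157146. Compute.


log2(n/k) = log2(281/63) ≈ 2.157146.
k*log2(n/k) ≈ 63*2.157146 = 135.900198.
floor(135.900198) = 135.

135


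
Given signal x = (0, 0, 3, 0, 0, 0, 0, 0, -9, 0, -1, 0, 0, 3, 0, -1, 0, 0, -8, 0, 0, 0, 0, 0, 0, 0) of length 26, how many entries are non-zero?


Non-zero positions: [2, 8, 10, 13, 15, 18].
Sparsity = 6.

6


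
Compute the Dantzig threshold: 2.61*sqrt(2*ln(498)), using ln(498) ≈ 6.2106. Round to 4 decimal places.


ln(498) ≈ 6.2106.
2*ln(n) ≈ 12.4212.
sqrt(2*ln(n)) ≈ sqrt(12.4212) ≈ 3.524372.
threshold ≈ 2.61*3.524372 = 9.19861092 ≈ 9.1986.

9.1986


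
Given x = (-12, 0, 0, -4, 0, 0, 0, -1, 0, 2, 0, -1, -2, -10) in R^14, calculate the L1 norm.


Non-zero entries: [(0, -12), (3, -4), (7, -1), (9, 2), (11, -1), (12, -2), (13, -10)]
Absolute values: [12, 4, 1, 2, 1, 2, 10]
||x||_1 = sum = 32.

32


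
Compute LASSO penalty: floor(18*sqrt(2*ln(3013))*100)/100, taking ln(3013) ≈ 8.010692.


ln(3013) ≈ 8.010692.
2*ln(n) ≈ 16.021384.
sqrt(2*ln(n)) ≈ sqrt(16.021384) ≈ 4.002672.
lambda ≈ 18*4.002672 = 72.048096.
floor(lambda*100)/100 = 72.04.

72.04


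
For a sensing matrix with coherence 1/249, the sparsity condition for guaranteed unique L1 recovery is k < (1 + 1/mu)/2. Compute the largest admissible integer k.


1/mu = 249.
1 + 1/mu = 250.
(1 + 1/mu)/2 = 125 is an integer and the inequality is strict, so k_max = 125 - 1 = 124.

124


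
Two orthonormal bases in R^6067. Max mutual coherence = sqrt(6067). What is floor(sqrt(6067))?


77^2 = 5929 <= 6067 < 6084 = 78^2, so 77 <= sqrt(6067) < 78.
floor(sqrt(6067)) = 77.

77


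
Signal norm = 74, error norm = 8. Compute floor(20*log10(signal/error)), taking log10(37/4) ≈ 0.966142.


||x||/||e|| = 74/8 = 37/4.
log10(37/4) ≈ 0.966142.
20*log10(||x||/||e||) ≈ 20*0.966142 = 19.32284.
floor(19.32284) = 19.

19


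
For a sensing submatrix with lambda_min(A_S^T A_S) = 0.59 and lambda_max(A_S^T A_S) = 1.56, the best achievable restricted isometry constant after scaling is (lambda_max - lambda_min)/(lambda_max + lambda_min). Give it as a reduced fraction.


lambda_max - lambda_min = 1.56 - 0.59 = 0.97.
lambda_max + lambda_min = 1.56 + 0.59 = 2.15.
delta = 0.97/2.15 = 97/215.

97/215


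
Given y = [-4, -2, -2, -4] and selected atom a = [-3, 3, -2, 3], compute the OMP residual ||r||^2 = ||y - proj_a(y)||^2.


a^T a = 31.
a^T y = -2.
coeff = -2/31 = -2/31.
||r||^2 = 1236/31.

1236/31


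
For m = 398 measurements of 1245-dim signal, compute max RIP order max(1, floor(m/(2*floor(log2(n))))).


floor(log2(1245)) = 10.
2*10 = 20.
m/(2*floor(log2(n))) = 398/20 ≈ 19.9.
floor = 19.
k = max(1, 19) = 19.

19


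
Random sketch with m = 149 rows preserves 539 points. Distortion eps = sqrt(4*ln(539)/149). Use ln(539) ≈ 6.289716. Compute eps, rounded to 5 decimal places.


ln(539) ≈ 6.289716.
4*ln(N)/m ≈ 4*6.289716/149 ≈ 0.16885144.
eps = sqrt(0.16885144) ≈ 0.4109154 ≈ 0.41092.

0.41092


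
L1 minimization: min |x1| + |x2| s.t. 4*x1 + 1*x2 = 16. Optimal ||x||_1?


Axis intercepts:
  x1 = 4, x2 = 0: L1 = 4
  x1 = 0, x2 = 16: L1 = 16
x* = (4, 0)
||x*||_1 = 4.

4


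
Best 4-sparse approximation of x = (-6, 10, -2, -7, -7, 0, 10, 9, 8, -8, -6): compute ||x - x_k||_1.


Sorted |x_i| descending: [10, 10, 9, 8, 8, 7, 7, 6, 6, 2, 0]
Keep top 4: [10, 10, 9, 8]
Tail entries: [8, 7, 7, 6, 6, 2, 0]
L1 error = sum of tail = 36.

36


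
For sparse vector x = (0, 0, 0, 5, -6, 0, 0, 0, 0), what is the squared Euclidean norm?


Non-zero entries: [(3, 5), (4, -6)]
Squares: [25, 36]
||x||_2^2 = sum = 61.

61


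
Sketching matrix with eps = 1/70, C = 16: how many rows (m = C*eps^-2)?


1/eps = 70.
(1/eps)^2 = 4900.
m = 16*4900 = 78400.

78400


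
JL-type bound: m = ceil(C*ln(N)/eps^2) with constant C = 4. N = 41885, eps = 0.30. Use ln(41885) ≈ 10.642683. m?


ln(41885) ≈ 10.642683.
eps^2 = 0.30^2 = 0.09.
C*ln(N)/eps^2 ≈ 4*10.642683/0.09 ≈ 473.0081.
m = ceil(473.0081) = 474.

474


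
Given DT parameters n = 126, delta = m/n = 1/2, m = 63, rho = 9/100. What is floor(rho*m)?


m = 1/2*126 = 63.
rho = 9/100.
rho*m = 9/100*63 = 5.67.
k = floor(5.67) = 5.

5


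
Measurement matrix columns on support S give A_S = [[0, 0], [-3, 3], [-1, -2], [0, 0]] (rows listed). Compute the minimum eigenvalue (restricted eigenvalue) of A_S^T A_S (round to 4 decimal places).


A_S^T A_S = [[10, -7], [-7, 13]].
trace = 23.
det = 81.
disc = trace^2 - 4*det = 529 - 4*81 = 205.
sqrt(205) ≈ 14.317821.
lam_min = (23 - sqrt(205))/2 ≈ (23 - 14.317821)/2 = 4.3410895 ≈ 4.3411.

4.3411


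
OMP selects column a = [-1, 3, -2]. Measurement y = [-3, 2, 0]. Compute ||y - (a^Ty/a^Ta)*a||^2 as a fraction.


a^T a = 14.
a^T y = 9.
coeff = 9/14 = 9/14.
||r||^2 = 101/14.

101/14


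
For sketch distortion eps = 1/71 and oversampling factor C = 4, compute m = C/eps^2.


1/eps = 71.
(1/eps)^2 = 5041.
m = 4*5041 = 20164.

20164


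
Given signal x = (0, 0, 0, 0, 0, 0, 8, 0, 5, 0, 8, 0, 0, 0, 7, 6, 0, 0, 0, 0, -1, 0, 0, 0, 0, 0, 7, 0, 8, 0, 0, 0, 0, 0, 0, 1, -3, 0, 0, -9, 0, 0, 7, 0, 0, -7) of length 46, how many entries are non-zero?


Non-zero positions: [6, 8, 10, 14, 15, 20, 26, 28, 35, 36, 39, 42, 45].
Sparsity = 13.

13


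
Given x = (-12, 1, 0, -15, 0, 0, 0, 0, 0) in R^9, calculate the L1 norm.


Non-zero entries: [(0, -12), (1, 1), (3, -15)]
Absolute values: [12, 1, 15]
||x||_1 = sum = 28.

28


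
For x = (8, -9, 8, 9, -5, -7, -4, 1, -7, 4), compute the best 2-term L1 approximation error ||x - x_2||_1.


Sorted |x_i| descending: [9, 9, 8, 8, 7, 7, 5, 4, 4, 1]
Keep top 2: [9, 9]
Tail entries: [8, 8, 7, 7, 5, 4, 4, 1]
L1 error = sum of tail = 44.

44


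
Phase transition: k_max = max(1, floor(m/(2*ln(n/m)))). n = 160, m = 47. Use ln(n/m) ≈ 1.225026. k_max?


n/m = 160/47.
ln(n/m) ≈ 1.225026.
2*ln(n/m) ≈ 2.450052.
m/(2*ln(n/m)) ≈ 47/2.450052 ≈ 19.1833.
floor = 19.
k_max = max(1, 19) = 19.

19


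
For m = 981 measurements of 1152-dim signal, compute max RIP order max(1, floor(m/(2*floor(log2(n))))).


floor(log2(1152)) = 10.
2*10 = 20.
m/(2*floor(log2(n))) = 981/20 ≈ 49.05.
floor = 49.
k = max(1, 49) = 49.

49


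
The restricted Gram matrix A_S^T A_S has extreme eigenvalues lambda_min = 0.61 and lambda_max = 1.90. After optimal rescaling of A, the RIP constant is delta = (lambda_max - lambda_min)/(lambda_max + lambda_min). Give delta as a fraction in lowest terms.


lambda_max - lambda_min = 1.90 - 0.61 = 1.29.
lambda_max + lambda_min = 1.90 + 0.61 = 2.51.
delta = 1.29/2.51 = 129/251.

129/251


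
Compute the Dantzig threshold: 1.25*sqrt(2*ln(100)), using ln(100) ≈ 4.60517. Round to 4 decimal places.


ln(100) ≈ 4.60517.
2*ln(n) ≈ 9.21034.
sqrt(2*ln(n)) ≈ sqrt(9.21034) ≈ 3.034854.
threshold ≈ 1.25*3.034854 = 3.7935675 ≈ 3.7936.

3.7936


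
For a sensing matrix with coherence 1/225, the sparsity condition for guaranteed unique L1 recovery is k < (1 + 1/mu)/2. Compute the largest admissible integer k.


1/mu = 225.
1 + 1/mu = 226.
(1 + 1/mu)/2 = 113 is an integer and the inequality is strict, so k_max = 113 - 1 = 112.

112


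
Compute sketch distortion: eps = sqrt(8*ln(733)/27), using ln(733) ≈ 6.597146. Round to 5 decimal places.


ln(733) ≈ 6.597146.
8*ln(N)/m ≈ 8*6.597146/27 ≈ 1.95470993.
eps = sqrt(1.95470993) ≈ 1.3981094 ≈ 1.39811.

1.39811


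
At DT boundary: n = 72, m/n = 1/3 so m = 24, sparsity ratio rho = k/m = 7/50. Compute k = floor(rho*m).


m = 1/3*72 = 24.
rho = 7/50.
rho*m = 7/50*24 = 3.36.
k = floor(3.36) = 3.

3


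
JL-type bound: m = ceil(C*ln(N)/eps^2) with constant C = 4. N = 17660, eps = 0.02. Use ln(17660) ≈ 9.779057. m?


ln(17660) ≈ 9.779057.
eps^2 = 0.02^2 = 0.0004.
C*ln(N)/eps^2 ≈ 4*9.779057/0.0004 ≈ 97790.57.
m = ceil(97790.57) = 97791.

97791


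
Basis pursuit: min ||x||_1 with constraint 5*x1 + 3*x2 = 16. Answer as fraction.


Axis intercepts:
  x1 = 16/5, x2 = 0: L1 = 16/5
  x1 = 0, x2 = 16/3: L1 = 16/3
x* = (16/5, 0)
||x*||_1 = 16/5.

16/5


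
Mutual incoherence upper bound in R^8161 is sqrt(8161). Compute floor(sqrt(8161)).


90^2 = 8100 <= 8161 < 8281 = 91^2, so 90 <= sqrt(8161) < 91.
floor(sqrt(8161)) = 90.

90


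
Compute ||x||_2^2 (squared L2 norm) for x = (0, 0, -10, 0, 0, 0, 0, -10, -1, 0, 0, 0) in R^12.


Non-zero entries: [(2, -10), (7, -10), (8, -1)]
Squares: [100, 100, 1]
||x||_2^2 = sum = 201.

201


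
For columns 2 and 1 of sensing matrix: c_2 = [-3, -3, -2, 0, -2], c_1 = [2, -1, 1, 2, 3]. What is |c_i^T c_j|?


Inner product: -3*2 + -3*-1 + -2*1 + 0*2 + -2*3
Products: [-6, 3, -2, 0, -6]
Sum = -11.
|dot| = 11.

11


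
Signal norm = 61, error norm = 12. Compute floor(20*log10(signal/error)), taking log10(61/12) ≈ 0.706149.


||x||/||e|| = 61/12.
log10(61/12) ≈ 0.706149.
20*log10(||x||/||e||) ≈ 20*0.706149 = 14.12298.
floor(14.12298) = 14.

14


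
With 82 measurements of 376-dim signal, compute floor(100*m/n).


100*m/n = 100*82/376 ≈ 21.8085.
floor = 21.

21


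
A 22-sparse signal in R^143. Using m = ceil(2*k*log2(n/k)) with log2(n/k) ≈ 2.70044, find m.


log2(n/k) = log2(143/22) ≈ 2.70044.
2*k*log2(n/k) ≈ 2*22*2.70044 = 118.81936.
m = ceil(118.81936) = 119.

119


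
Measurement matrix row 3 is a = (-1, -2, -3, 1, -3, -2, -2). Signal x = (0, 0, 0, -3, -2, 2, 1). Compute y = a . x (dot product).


Non-zero terms: ['1*-3', '-3*-2', '-2*2', '-2*1']
Products: [-3, 6, -4, -2]
y = sum = -3.

-3


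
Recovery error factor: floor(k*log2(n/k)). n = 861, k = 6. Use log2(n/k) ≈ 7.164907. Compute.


log2(n/k) = log2(861/6) ≈ 7.164907.
k*log2(n/k) ≈ 6*7.164907 = 42.989442.
floor(42.989442) = 42.

42


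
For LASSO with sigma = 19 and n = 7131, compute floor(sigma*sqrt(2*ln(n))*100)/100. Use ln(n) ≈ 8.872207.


ln(7131) ≈ 8.872207.
2*ln(n) ≈ 17.744414.
sqrt(2*ln(n)) ≈ sqrt(17.744414) ≈ 4.212412.
lambda ≈ 19*4.212412 = 80.035828.
floor(lambda*100)/100 = 80.03.

80.03


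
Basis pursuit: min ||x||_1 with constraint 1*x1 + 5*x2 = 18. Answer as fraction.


Axis intercepts:
  x1 = 18, x2 = 0: L1 = 18
  x1 = 0, x2 = 18/5: L1 = 18/5
x* = (0, 18/5)
||x*||_1 = 18/5.

18/5


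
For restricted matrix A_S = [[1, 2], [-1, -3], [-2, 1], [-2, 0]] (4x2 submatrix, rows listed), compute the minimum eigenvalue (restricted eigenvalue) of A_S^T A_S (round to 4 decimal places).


A_S^T A_S = [[10, 3], [3, 14]].
trace = 24.
det = 131.
disc = trace^2 - 4*det = 576 - 4*131 = 52.
sqrt(52) ≈ 7.211103.
lam_min = (24 - sqrt(52))/2 ≈ (24 - 7.211103)/2 = 8.3944485 ≈ 8.3944.

8.3944


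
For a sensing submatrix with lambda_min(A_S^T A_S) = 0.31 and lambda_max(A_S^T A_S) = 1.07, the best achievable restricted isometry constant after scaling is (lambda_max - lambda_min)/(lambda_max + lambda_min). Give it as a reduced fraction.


lambda_max - lambda_min = 1.07 - 0.31 = 0.76.
lambda_max + lambda_min = 1.07 + 0.31 = 1.38.
delta = 0.76/1.38 = 76/138 = 38/69.

38/69


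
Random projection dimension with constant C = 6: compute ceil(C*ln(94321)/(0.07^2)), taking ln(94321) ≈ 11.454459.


ln(94321) ≈ 11.454459.
eps^2 = 0.07^2 = 0.0049.
C*ln(N)/eps^2 ≈ 6*11.454459/0.0049 ≈ 14025.8682.
m = ceil(14025.8682) = 14026.

14026


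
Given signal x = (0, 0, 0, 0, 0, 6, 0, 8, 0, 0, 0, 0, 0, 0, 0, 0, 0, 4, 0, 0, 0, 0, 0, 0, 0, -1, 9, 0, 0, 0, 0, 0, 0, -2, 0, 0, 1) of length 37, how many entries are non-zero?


Non-zero positions: [5, 7, 17, 25, 26, 33, 36].
Sparsity = 7.

7


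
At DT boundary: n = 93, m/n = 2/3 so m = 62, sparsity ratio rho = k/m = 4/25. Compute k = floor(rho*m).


m = 2/3*93 = 62.
rho = 4/25.
rho*m = 4/25*62 = 9.92.
k = floor(9.92) = 9.

9


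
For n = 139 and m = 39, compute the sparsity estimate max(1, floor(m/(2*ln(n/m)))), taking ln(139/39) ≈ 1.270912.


n/m = 139/39.
ln(n/m) ≈ 1.270912.
2*ln(n/m) ≈ 2.541824.
m/(2*ln(n/m)) ≈ 39/2.541824 ≈ 15.3433.
floor = 15.
k_max = max(1, 15) = 15.

15


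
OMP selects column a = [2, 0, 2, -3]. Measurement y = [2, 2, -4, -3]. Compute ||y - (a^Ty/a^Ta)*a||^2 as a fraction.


a^T a = 17.
a^T y = 5.
coeff = 5/17 = 5/17.
||r||^2 = 536/17.

536/17


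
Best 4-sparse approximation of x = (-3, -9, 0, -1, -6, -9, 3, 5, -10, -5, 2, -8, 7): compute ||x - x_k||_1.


Sorted |x_i| descending: [10, 9, 9, 8, 7, 6, 5, 5, 3, 3, 2, 1, 0]
Keep top 4: [10, 9, 9, 8]
Tail entries: [7, 6, 5, 5, 3, 3, 2, 1, 0]
L1 error = sum of tail = 32.

32


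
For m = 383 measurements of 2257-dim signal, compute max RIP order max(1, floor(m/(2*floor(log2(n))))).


floor(log2(2257)) = 11.
2*11 = 22.
m/(2*floor(log2(n))) = 383/22 ≈ 17.4091.
floor = 17.
k = max(1, 17) = 17.

17
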